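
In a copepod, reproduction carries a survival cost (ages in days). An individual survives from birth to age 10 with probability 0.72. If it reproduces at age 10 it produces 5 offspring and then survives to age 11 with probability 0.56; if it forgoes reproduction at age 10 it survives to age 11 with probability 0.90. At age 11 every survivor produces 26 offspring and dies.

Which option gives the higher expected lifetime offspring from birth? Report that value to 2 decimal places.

breed at age 10: R₀ = 0.72 × (5 + 0.56 × 26) = 0.72 × 19.5600 = 14.0832
delay to age 11: R₀ = 0.72 × (0.90 × 26) = 0.72 × 23.4000 = 16.8480
Higher: delay to age 11 (16.8480).

16.85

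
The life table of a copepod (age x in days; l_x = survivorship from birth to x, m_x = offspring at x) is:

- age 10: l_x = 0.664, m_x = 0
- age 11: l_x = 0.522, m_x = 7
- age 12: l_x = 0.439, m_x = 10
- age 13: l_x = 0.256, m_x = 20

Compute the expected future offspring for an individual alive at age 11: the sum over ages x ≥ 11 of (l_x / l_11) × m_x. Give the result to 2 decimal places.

l_11 = 0.522. Conditional survival from age 11 to x is l_x / l_11.
  x=11: (0.522/0.522) × 7 = 7.0000
  x=12: (0.439/0.522) × 10 = 8.4100
  x=13: (0.256/0.522) × 20 = 9.8084
Sum = 7.0000 + 8.4100 + 9.8084 = 25.2184

25.22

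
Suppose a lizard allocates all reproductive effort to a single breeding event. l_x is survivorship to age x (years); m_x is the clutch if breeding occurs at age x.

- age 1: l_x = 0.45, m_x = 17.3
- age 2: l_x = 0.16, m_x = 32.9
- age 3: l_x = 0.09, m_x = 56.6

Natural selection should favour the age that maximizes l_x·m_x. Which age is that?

Expected offspring if breeding at age x = l_x × m_x:
  age 1: 0.45 × 17.3 = 7.785
  age 2: 0.16 × 32.9 = 5.264
  age 3: 0.09 × 56.6 = 5.094
Maximum at age 1 (7.785).

1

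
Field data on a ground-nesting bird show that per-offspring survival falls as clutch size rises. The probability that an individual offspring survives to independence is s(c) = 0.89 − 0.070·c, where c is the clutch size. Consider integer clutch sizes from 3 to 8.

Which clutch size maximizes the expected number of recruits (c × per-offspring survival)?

6

Expected recruits = c × s(c):
  c=3: 3 × 0.680 = 2.040
  c=4: 4 × 0.610 = 2.440
  c=5: 5 × 0.540 = 2.700
  c=6: 6 × 0.470 = 2.820
  c=7: 7 × 0.400 = 2.800
  c=8: 8 × 0.330 = 2.640
Maximum at c = 6 (2.820 recruits).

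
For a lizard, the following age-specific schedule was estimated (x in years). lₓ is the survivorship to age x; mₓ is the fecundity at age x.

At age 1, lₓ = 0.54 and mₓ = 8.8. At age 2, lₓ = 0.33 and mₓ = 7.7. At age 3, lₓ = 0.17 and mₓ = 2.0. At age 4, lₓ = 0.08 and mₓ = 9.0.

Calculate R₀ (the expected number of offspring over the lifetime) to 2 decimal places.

R₀ = Σ lₓ mₓ:
  age 1: 0.54 × 8.8 = 4.7520
  age 2: 0.33 × 7.7 = 2.5410
  age 3: 0.17 × 2.0 = 0.3400
  age 4: 0.08 × 9.0 = 0.7200
R₀ = 4.7520 + 2.5410 + 0.3400 + 0.7200 = 8.3530

8.35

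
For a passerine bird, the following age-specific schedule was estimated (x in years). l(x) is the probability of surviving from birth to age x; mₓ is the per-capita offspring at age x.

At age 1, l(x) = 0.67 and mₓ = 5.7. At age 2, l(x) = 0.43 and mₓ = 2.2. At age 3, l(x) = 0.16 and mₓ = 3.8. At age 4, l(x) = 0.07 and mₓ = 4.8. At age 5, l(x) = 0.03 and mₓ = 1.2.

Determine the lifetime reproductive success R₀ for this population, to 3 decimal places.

5.745

R₀ = Σ l(x) mₓ:
  age 1: 0.67 × 5.7 = 3.8190
  age 2: 0.43 × 2.2 = 0.9460
  age 3: 0.16 × 3.8 = 0.6080
  age 4: 0.07 × 4.8 = 0.3360
  age 5: 0.03 × 1.2 = 0.0360
R₀ = 3.8190 + 0.9460 + 0.6080 + 0.3360 + 0.0360 = 5.7450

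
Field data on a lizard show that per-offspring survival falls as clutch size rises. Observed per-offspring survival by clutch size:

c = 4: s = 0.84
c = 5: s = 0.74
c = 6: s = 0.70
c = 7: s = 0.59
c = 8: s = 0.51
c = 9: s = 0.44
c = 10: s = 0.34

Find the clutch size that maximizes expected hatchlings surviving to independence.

Expected hatchlings surviving to independence = c × s(c):
  c=4: 4 × 0.84 = 3.360
  c=5: 5 × 0.74 = 3.700
  c=6: 6 × 0.70 = 4.200
  c=7: 7 × 0.59 = 4.130
  c=8: 8 × 0.51 = 4.080
  c=9: 9 × 0.44 = 3.960
  c=10: 10 × 0.34 = 3.400
Maximum at c = 6 (4.200 hatchlings surviving to independence).

6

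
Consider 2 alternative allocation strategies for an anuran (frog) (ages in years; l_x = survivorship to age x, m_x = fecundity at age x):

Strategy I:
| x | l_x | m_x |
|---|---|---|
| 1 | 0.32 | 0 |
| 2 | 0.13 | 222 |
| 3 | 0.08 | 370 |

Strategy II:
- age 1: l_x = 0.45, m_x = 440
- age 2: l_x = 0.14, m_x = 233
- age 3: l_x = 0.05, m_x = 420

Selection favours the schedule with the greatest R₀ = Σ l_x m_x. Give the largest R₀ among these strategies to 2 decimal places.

Strategy I: R₀ = 0.32×0 + 0.13×222 + 0.08×370 = 58.4600
Strategy II: R₀ = 0.45×440 + 0.14×233 + 0.05×420 = 251.6200
Highest R₀: strategy II with 251.6200.

251.62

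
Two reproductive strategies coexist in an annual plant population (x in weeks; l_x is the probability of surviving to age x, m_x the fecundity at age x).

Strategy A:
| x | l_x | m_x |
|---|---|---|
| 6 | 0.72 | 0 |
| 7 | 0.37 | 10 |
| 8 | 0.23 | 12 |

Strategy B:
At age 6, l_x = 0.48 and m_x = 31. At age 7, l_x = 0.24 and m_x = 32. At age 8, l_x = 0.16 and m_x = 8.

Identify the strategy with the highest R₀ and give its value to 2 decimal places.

23.84

Strategy A: R₀ = 0.72×0 + 0.37×10 + 0.23×12 = 6.4600
Strategy B: R₀ = 0.48×31 + 0.24×32 + 0.16×8 = 23.8400
Highest R₀: strategy B with 23.8400.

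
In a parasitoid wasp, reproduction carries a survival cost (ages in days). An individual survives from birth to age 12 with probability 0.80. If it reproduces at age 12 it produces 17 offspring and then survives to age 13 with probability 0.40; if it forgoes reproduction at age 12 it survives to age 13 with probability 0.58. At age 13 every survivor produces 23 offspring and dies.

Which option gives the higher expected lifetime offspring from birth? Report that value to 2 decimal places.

20.96

breed at age 12: R₀ = 0.80 × (17 + 0.40 × 23) = 0.80 × 26.2000 = 20.9600
delay to age 13: R₀ = 0.80 × (0.58 × 23) = 0.80 × 13.3400 = 10.6720
Higher: breed at age 12 (20.9600).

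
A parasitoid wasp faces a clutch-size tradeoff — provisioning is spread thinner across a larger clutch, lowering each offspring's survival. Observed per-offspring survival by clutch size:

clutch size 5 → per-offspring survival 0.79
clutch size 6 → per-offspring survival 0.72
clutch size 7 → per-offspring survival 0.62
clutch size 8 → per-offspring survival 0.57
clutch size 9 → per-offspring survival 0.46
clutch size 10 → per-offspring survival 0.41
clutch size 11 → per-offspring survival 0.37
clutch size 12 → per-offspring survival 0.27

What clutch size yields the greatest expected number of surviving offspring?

Expected surviving offspring = c × s(c):
  c=5: 5 × 0.79 = 3.950
  c=6: 6 × 0.72 = 4.320
  c=7: 7 × 0.62 = 4.340
  c=8: 8 × 0.57 = 4.560
  c=9: 9 × 0.46 = 4.140
  c=10: 10 × 0.41 = 4.100
  c=11: 11 × 0.37 = 4.070
  c=12: 12 × 0.27 = 3.240
Maximum at c = 8 (4.560 surviving offspring).

8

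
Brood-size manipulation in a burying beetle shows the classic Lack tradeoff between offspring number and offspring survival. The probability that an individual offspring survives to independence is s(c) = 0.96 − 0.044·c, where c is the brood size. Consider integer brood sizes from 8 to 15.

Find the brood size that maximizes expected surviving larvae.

Expected surviving larvae = c × s(c):
  c=8: 8 × 0.608 = 4.864
  c=9: 9 × 0.564 = 5.076
  c=10: 10 × 0.520 = 5.200
  c=11: 11 × 0.476 = 5.236
  c=12: 12 × 0.432 = 5.184
  c=13: 13 × 0.388 = 5.044
  c=14: 14 × 0.344 = 4.816
  c=15: 15 × 0.300 = 4.500
Maximum at c = 11 (5.236 surviving larvae).

11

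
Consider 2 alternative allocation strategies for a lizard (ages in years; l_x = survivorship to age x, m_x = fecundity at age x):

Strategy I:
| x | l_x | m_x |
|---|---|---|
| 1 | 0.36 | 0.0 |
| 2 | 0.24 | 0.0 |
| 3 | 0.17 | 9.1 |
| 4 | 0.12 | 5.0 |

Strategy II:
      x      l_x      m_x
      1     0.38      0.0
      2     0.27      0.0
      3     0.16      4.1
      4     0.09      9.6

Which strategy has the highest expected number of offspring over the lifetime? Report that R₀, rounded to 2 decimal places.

2.15

Strategy I: R₀ = 0.36×0.0 + 0.24×0.0 + 0.17×9.1 + 0.12×5.0 = 2.1470
Strategy II: R₀ = 0.38×0.0 + 0.27×0.0 + 0.16×4.1 + 0.09×9.6 = 1.5200
Highest R₀: strategy I with 2.1470.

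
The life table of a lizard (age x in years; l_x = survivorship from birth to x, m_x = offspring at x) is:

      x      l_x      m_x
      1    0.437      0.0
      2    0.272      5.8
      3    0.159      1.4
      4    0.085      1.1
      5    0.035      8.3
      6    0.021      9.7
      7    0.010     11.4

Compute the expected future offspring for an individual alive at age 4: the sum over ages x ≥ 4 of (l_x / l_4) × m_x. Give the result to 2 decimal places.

8.26

l_4 = 0.085. Conditional survival from age 4 to x is l_x / l_4.
  x=4: (0.085/0.085) × 1.1 = 1.1000
  x=5: (0.035/0.085) × 8.3 = 3.4176
  x=6: (0.021/0.085) × 9.7 = 2.3965
  x=7: (0.010/0.085) × 11.4 = 1.3412
Sum = 1.1000 + 3.4176 + 2.3965 + 1.3412 = 8.2553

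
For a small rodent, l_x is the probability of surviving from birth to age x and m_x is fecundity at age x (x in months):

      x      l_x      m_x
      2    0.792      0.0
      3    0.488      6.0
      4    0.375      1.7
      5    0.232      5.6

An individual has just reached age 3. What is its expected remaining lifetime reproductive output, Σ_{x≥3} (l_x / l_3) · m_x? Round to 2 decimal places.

l_3 = 0.488. Conditional survival from age 3 to x is l_x / l_3.
  x=3: (0.488/0.488) × 6.0 = 6.0000
  x=4: (0.375/0.488) × 1.7 = 1.3064
  x=5: (0.232/0.488) × 5.6 = 2.6623
Sum = 6.0000 + 1.3064 + 2.6623 = 9.9686

9.97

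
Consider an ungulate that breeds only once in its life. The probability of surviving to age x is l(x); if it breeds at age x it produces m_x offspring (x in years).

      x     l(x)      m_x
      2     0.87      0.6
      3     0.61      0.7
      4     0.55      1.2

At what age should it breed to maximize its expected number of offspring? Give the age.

4

Expected offspring if breeding at age x = l(x) × m_x:
  age 2: 0.87 × 0.6 = 0.522
  age 3: 0.61 × 0.7 = 0.427
  age 4: 0.55 × 1.2 = 0.660
Maximum at age 4 (0.660).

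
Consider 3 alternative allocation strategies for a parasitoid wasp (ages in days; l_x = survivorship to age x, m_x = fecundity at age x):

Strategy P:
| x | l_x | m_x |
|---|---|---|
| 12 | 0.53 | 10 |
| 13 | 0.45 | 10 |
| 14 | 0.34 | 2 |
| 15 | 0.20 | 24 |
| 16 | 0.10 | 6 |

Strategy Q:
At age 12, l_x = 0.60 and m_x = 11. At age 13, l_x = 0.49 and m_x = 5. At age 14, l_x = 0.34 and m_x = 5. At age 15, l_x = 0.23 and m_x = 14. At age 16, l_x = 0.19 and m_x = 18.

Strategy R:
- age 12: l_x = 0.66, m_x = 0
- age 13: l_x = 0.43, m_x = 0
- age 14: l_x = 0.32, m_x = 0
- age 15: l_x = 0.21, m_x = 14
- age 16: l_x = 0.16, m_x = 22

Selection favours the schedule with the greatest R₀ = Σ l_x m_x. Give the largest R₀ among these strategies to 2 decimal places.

Strategy P: R₀ = 0.53×10 + 0.45×10 + 0.34×2 + 0.20×24 + 0.10×6 = 15.8800
Strategy Q: R₀ = 0.60×11 + 0.49×5 + 0.34×5 + 0.23×14 + 0.19×18 = 17.3900
Strategy R: R₀ = 0.66×0 + 0.43×0 + 0.32×0 + 0.21×14 + 0.16×22 = 6.4600
Highest R₀: strategy Q with 17.3900.

17.39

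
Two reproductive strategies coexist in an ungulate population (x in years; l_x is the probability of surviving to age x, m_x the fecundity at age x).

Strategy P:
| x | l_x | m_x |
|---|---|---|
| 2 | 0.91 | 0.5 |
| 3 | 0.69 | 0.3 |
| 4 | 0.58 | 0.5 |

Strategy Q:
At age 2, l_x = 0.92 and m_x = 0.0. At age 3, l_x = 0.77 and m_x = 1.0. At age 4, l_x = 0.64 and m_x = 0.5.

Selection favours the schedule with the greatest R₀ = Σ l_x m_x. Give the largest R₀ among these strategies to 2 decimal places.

1.09

Strategy P: R₀ = 0.91×0.5 + 0.69×0.3 + 0.58×0.5 = 0.9520
Strategy Q: R₀ = 0.92×0.0 + 0.77×1.0 + 0.64×0.5 = 1.0900
Highest R₀: strategy Q with 1.0900.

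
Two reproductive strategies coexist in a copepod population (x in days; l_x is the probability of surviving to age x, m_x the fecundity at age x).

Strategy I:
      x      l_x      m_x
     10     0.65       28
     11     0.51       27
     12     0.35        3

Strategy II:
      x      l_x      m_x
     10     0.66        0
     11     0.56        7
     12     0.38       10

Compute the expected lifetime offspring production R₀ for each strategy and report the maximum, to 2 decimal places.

33.02

Strategy I: R₀ = 0.65×28 + 0.51×27 + 0.35×3 = 33.0200
Strategy II: R₀ = 0.66×0 + 0.56×7 + 0.38×10 = 7.7200
Highest R₀: strategy I with 33.0200.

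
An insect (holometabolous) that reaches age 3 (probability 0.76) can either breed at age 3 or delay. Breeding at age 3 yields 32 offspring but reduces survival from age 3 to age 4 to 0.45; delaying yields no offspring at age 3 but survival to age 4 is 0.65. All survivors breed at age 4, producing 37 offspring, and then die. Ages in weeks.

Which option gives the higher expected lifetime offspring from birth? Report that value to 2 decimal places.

breed at age 3: R₀ = 0.76 × (32 + 0.45 × 37) = 0.76 × 48.6500 = 36.9740
delay to age 4: R₀ = 0.76 × (0.65 × 37) = 0.76 × 24.0500 = 18.2780
Higher: breed at age 3 (36.9740).

36.97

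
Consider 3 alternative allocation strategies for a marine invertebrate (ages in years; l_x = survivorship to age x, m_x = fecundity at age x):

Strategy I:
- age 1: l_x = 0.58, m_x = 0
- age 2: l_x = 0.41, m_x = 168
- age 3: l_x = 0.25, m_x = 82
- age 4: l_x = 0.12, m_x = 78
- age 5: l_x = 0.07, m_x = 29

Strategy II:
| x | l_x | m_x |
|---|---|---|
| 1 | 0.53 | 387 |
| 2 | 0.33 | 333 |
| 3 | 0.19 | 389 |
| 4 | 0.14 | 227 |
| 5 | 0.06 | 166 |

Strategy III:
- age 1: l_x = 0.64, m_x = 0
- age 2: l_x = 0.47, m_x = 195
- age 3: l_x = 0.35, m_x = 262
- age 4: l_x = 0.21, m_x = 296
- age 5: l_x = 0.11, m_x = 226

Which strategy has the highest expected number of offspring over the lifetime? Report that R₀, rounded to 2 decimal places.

Strategy I: R₀ = 0.58×0 + 0.41×168 + 0.25×82 + 0.12×78 + 0.07×29 = 100.7700
Strategy II: R₀ = 0.53×387 + 0.33×333 + 0.19×389 + 0.14×227 + 0.06×166 = 430.6500
Strategy III: R₀ = 0.64×0 + 0.47×195 + 0.35×262 + 0.21×296 + 0.11×226 = 270.3700
Highest R₀: strategy II with 430.6500.

430.65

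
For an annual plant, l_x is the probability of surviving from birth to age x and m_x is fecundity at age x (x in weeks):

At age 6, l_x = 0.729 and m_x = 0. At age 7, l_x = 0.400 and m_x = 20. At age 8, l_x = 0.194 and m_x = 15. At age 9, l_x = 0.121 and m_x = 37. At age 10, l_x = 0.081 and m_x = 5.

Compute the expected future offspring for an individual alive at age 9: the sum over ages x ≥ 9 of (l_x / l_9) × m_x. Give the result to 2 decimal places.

l_9 = 0.121. Conditional survival from age 9 to x is l_x / l_9.
  x=9: (0.121/0.121) × 37 = 37.0000
  x=10: (0.081/0.121) × 5 = 3.3471
Sum = 37.0000 + 3.3471 = 40.3471

40.35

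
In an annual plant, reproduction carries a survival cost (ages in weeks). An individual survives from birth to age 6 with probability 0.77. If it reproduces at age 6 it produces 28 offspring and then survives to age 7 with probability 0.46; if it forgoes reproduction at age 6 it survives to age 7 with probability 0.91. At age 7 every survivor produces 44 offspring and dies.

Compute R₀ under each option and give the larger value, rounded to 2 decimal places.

breed at age 6: R₀ = 0.77 × (28 + 0.46 × 44) = 0.77 × 48.2400 = 37.1448
delay to age 7: R₀ = 0.77 × (0.91 × 44) = 0.77 × 40.0400 = 30.8308
Higher: breed at age 6 (37.1448).

37.14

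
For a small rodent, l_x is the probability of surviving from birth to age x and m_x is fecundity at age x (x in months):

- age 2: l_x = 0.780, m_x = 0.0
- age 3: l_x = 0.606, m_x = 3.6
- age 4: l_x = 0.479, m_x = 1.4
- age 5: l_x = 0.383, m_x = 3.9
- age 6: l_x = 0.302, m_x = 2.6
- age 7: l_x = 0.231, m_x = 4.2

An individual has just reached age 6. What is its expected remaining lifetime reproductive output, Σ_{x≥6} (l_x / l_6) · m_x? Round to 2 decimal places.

l_6 = 0.302. Conditional survival from age 6 to x is l_x / l_6.
  x=6: (0.302/0.302) × 2.6 = 2.6000
  x=7: (0.231/0.302) × 4.2 = 3.2126
Sum = 2.6000 + 3.2126 = 5.8126

5.81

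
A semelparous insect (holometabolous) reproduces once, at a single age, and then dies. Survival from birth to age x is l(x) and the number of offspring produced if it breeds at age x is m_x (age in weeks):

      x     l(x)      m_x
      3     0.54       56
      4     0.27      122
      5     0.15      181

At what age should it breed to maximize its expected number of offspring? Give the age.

4

Expected offspring if breeding at age x = l(x) × m_x:
  age 3: 0.54 × 56 = 30.240
  age 4: 0.27 × 122 = 32.940
  age 5: 0.15 × 181 = 27.150
Maximum at age 4 (32.940).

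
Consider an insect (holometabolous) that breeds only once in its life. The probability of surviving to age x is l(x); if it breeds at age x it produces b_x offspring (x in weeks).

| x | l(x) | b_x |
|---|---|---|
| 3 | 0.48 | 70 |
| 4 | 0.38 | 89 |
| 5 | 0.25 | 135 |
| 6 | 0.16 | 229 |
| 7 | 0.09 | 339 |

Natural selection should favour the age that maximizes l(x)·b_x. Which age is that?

Expected offspring if breeding at age x = l(x) × b_x:
  age 3: 0.48 × 70 = 33.600
  age 4: 0.38 × 89 = 33.820
  age 5: 0.25 × 135 = 33.750
  age 6: 0.16 × 229 = 36.640
  age 7: 0.09 × 339 = 30.510
Maximum at age 6 (36.640).

6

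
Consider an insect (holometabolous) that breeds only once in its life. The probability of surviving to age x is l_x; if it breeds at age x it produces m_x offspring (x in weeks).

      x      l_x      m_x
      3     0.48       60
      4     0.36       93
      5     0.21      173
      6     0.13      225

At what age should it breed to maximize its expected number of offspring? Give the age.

5

Expected offspring if breeding at age x = l_x × m_x:
  age 3: 0.48 × 60 = 28.800
  age 4: 0.36 × 93 = 33.480
  age 5: 0.21 × 173 = 36.330
  age 6: 0.13 × 225 = 29.250
Maximum at age 5 (36.330).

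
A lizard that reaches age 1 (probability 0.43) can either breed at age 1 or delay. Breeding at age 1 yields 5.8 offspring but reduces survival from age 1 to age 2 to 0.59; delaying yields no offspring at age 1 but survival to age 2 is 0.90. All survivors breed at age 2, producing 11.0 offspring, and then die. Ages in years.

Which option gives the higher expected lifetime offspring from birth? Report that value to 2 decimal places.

5.28

breed at age 1: R₀ = 0.43 × (5.8 + 0.59 × 11.0) = 0.43 × 12.2900 = 5.2847
delay to age 2: R₀ = 0.43 × (0.90 × 11.0) = 0.43 × 9.9000 = 4.2570
Higher: breed at age 1 (5.2847).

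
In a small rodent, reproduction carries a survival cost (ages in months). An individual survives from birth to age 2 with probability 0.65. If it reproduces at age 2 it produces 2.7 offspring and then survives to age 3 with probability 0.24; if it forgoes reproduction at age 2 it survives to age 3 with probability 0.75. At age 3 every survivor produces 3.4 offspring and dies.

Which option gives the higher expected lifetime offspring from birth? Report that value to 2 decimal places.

breed at age 2: R₀ = 0.65 × (2.7 + 0.24 × 3.4) = 0.65 × 3.5160 = 2.2854
delay to age 3: R₀ = 0.65 × (0.75 × 3.4) = 0.65 × 2.5500 = 1.6575
Higher: breed at age 2 (2.2854).

2.29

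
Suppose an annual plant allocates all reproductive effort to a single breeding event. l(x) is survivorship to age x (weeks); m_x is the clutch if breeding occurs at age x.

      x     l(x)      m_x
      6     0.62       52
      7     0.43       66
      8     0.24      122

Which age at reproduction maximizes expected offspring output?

Expected offspring if breeding at age x = l(x) × m_x:
  age 6: 0.62 × 52 = 32.240
  age 7: 0.43 × 66 = 28.380
  age 8: 0.24 × 122 = 29.280
Maximum at age 6 (32.240).

6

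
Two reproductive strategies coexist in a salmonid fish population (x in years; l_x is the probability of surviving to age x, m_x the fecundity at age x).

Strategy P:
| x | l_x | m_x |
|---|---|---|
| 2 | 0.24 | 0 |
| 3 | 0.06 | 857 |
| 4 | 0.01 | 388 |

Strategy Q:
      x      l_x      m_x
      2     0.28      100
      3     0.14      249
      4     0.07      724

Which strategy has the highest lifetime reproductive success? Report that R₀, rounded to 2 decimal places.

Strategy P: R₀ = 0.24×0 + 0.06×857 + 0.01×388 = 55.3000
Strategy Q: R₀ = 0.28×100 + 0.14×249 + 0.07×724 = 113.5400
Highest R₀: strategy Q with 113.5400.

113.54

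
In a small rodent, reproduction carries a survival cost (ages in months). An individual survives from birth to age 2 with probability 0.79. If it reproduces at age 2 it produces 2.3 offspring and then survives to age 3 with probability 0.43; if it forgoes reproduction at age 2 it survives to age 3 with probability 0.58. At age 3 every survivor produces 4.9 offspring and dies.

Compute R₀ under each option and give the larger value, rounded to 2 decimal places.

3.48

breed at age 2: R₀ = 0.79 × (2.3 + 0.43 × 4.9) = 0.79 × 4.4070 = 3.4815
delay to age 3: R₀ = 0.79 × (0.58 × 4.9) = 0.79 × 2.8420 = 2.2452
Higher: breed at age 2 (3.4815).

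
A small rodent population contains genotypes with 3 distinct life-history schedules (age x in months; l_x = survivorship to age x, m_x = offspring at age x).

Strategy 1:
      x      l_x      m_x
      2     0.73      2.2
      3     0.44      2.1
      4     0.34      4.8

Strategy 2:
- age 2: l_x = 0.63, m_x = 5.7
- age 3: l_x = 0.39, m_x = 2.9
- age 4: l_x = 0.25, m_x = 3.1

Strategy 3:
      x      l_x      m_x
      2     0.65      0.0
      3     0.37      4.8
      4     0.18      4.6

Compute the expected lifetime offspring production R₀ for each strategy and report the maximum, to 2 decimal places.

5.50

Strategy 1: R₀ = 0.73×2.2 + 0.44×2.1 + 0.34×4.8 = 4.1620
Strategy 2: R₀ = 0.63×5.7 + 0.39×2.9 + 0.25×3.1 = 5.4970
Strategy 3: R₀ = 0.65×0.0 + 0.37×4.8 + 0.18×4.6 = 2.6040
Highest R₀: strategy 2 with 5.4970.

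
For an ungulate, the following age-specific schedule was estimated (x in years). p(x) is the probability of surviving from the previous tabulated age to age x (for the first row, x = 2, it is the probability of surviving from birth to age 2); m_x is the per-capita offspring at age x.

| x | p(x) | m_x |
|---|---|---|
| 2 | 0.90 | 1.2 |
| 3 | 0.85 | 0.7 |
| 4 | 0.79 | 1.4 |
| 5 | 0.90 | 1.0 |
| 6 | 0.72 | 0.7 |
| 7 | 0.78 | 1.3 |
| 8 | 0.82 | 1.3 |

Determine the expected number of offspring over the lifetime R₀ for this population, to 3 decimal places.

Survivorship from birth: l_x = p_2·p_3·…·p_x.
  l_2 = 0.90000
  l_3 = 0.76500
  l_4 = 0.60435
  l_5 = 0.54392
  l_6 = 0.39162
  l_7 = 0.30546
  l_8 = 0.25048
R₀ = Σ l_x m_x:
  age 2: 0.90000 × 1.2 = 1.0800
  age 3: 0.76500 × 0.7 = 0.5355
  age 4: 0.60435 × 1.4 = 0.8461
  age 5: 0.54392 × 1.0 = 0.5439
  age 6: 0.39162 × 0.7 = 0.2741
  age 7: 0.30546 × 1.3 = 0.3971
  age 8: 0.25048 × 1.3 = 0.3256
R₀ = 1.0800 + 0.5355 + 0.8461 + 0.5439 + 0.2741 + 0.3971 + 0.3256 = 4.0024

4.002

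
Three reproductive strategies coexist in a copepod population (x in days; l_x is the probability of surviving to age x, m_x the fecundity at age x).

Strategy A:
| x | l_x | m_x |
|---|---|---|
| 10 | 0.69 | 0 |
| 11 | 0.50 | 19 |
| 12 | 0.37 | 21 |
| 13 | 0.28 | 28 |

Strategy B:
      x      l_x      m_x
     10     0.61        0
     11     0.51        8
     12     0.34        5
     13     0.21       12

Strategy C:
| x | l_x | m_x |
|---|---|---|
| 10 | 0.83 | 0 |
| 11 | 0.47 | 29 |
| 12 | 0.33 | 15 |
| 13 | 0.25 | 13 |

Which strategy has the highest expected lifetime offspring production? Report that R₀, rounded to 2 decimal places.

25.11

Strategy A: R₀ = 0.69×0 + 0.50×19 + 0.37×21 + 0.28×28 = 25.1100
Strategy B: R₀ = 0.61×0 + 0.51×8 + 0.34×5 + 0.21×12 = 8.3000
Strategy C: R₀ = 0.83×0 + 0.47×29 + 0.33×15 + 0.25×13 = 21.8300
Highest R₀: strategy A with 25.1100.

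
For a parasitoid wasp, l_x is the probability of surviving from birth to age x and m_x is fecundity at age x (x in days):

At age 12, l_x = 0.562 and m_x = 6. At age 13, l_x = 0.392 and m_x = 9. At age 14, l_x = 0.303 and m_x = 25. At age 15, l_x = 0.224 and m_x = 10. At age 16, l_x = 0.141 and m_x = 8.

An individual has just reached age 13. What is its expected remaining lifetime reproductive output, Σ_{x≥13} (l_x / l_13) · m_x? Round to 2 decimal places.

36.92

l_13 = 0.392. Conditional survival from age 13 to x is l_x / l_13.
  x=13: (0.392/0.392) × 9 = 9.0000
  x=14: (0.303/0.392) × 25 = 19.3240
  x=15: (0.224/0.392) × 10 = 5.7143
  x=16: (0.141/0.392) × 8 = 2.8776
Sum = 9.0000 + 19.3240 + 5.7143 + 2.8776 = 36.9158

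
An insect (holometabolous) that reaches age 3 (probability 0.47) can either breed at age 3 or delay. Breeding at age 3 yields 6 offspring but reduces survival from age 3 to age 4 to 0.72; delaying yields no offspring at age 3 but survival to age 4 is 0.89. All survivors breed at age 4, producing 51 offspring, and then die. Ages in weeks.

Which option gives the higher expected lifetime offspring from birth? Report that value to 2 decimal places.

21.33

breed at age 3: R₀ = 0.47 × (6 + 0.72 × 51) = 0.47 × 42.7200 = 20.0784
delay to age 4: R₀ = 0.47 × (0.89 × 51) = 0.47 × 45.3900 = 21.3333
Higher: delay to age 4 (21.3333).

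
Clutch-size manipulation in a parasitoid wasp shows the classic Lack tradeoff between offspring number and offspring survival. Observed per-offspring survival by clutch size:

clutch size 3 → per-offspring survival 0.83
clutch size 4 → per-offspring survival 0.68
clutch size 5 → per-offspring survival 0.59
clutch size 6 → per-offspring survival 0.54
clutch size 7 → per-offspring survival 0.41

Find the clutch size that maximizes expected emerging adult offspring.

6

Expected emerging adult offspring = c × s(c):
  c=3: 3 × 0.83 = 2.490
  c=4: 4 × 0.68 = 2.720
  c=5: 5 × 0.59 = 2.950
  c=6: 6 × 0.54 = 3.240
  c=7: 7 × 0.41 = 2.870
Maximum at c = 6 (3.240 emerging adult offspring).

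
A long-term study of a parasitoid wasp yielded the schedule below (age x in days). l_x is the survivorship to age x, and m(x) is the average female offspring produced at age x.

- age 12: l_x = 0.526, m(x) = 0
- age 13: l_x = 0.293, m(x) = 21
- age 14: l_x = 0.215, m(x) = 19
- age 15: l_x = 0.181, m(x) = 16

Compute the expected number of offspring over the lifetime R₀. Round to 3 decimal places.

13.134

R₀ = Σ l_x m(x):
  age 12: 0.526 × 0 = 0.0000
  age 13: 0.293 × 21 = 6.1530
  age 14: 0.215 × 19 = 4.0850
  age 15: 0.181 × 16 = 2.8960
R₀ = 0.0000 + 6.1530 + 4.0850 + 2.8960 = 13.1340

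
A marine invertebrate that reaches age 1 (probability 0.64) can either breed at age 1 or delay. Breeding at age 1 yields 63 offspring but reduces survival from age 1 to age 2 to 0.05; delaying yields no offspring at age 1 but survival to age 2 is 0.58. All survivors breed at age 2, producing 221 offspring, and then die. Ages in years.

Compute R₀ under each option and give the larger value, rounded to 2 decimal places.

breed at age 1: R₀ = 0.64 × (63 + 0.05 × 221) = 0.64 × 74.0500 = 47.3920
delay to age 2: R₀ = 0.64 × (0.58 × 221) = 0.64 × 128.1800 = 82.0352
Higher: delay to age 2 (82.0352).

82.04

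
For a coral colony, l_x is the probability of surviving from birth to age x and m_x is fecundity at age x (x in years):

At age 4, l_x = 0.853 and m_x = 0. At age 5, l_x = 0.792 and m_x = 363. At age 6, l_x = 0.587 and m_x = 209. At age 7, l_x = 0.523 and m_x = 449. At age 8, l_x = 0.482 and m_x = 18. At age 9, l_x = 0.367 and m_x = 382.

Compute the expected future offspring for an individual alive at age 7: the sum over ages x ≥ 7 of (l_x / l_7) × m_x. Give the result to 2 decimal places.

733.65

l_7 = 0.523. Conditional survival from age 7 to x is l_x / l_7.
  x=7: (0.523/0.523) × 449 = 449.0000
  x=8: (0.482/0.523) × 18 = 16.5889
  x=9: (0.367/0.523) × 382 = 268.0574
Sum = 449.0000 + 16.5889 + 268.0574 = 733.6463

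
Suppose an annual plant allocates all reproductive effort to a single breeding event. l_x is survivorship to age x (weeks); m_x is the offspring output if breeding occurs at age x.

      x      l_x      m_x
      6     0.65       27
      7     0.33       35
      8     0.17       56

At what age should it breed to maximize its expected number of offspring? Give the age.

6

Expected offspring if breeding at age x = l_x × m_x:
  age 6: 0.65 × 27 = 17.550
  age 7: 0.33 × 35 = 11.550
  age 8: 0.17 × 56 = 9.520
Maximum at age 6 (17.550).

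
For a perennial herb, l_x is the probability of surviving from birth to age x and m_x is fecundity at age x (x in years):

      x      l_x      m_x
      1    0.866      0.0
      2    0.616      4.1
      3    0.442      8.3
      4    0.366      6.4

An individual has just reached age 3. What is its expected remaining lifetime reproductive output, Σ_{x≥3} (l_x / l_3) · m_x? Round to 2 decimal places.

l_3 = 0.442. Conditional survival from age 3 to x is l_x / l_3.
  x=3: (0.442/0.442) × 8.3 = 8.3000
  x=4: (0.366/0.442) × 6.4 = 5.2995
Sum = 8.3000 + 5.2995 = 13.5995

13.60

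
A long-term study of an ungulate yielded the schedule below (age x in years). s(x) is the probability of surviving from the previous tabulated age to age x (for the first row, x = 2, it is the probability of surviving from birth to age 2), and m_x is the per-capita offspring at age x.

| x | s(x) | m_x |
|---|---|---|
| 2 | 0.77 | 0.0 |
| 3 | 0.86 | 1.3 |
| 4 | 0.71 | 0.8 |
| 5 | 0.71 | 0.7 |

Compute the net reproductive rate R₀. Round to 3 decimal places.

Survivorship from birth: l_x = s_2·s_3·…·s_x.
  l_2 = 0.77000
  l_3 = 0.66220
  l_4 = 0.47016
  l_5 = 0.33382
R₀ = Σ l_x m_x:
  age 2: 0.77000 × 0.0 = 0.0000
  age 3: 0.66220 × 1.3 = 0.8609
  age 4: 0.47016 × 0.8 = 0.3761
  age 5: 0.33382 × 0.7 = 0.2337
R₀ = 0.0000 + 0.8609 + 0.3761 + 0.2337 = 1.4707

1.471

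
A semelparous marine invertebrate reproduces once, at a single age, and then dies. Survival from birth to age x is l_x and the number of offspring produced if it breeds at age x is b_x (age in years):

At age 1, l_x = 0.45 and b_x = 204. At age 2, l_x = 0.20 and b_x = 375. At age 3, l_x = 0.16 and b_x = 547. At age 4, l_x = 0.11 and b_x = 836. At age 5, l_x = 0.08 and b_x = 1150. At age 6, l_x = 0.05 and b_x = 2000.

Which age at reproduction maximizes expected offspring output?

6

Expected offspring if breeding at age x = l_x × b_x:
  age 1: 0.45 × 204 = 91.800
  age 2: 0.20 × 375 = 75.000
  age 3: 0.16 × 547 = 87.520
  age 4: 0.11 × 836 = 91.960
  age 5: 0.08 × 1150 = 92.000
  age 6: 0.05 × 2000 = 100.000
Maximum at age 6 (100.000).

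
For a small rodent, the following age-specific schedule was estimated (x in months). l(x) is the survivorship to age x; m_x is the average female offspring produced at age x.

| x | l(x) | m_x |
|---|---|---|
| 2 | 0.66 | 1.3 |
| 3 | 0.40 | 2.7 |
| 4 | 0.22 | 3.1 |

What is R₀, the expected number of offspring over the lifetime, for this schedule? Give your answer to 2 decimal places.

R₀ = Σ l(x) m_x:
  age 2: 0.66 × 1.3 = 0.8580
  age 3: 0.40 × 2.7 = 1.0800
  age 4: 0.22 × 3.1 = 0.6820
R₀ = 0.8580 + 1.0800 + 0.6820 = 2.6200

2.62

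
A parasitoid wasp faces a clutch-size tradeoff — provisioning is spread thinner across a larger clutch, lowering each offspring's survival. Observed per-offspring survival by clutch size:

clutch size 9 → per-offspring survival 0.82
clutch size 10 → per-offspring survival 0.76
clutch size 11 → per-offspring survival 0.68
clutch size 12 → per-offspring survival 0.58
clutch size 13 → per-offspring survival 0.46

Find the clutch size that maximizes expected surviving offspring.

Expected surviving offspring = c × s(c):
  c=9: 9 × 0.82 = 7.380
  c=10: 10 × 0.76 = 7.600
  c=11: 11 × 0.68 = 7.480
  c=12: 12 × 0.58 = 6.960
  c=13: 13 × 0.46 = 5.980
Maximum at c = 10 (7.600 surviving offspring).

10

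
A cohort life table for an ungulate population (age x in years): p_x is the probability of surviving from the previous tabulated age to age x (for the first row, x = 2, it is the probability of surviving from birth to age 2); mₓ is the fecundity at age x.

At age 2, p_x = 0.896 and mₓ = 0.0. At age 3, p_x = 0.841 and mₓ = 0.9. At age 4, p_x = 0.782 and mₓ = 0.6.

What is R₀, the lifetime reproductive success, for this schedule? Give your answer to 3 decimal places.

1.032

Survivorship from birth: l_x = p_2·p_3·…·p_x.
  l_2 = 0.89600
  l_3 = 0.75354
  l_4 = 0.58927
R₀ = Σ l_x mₓ:
  age 2: 0.89600 × 0.0 = 0.0000
  age 3: 0.75354 × 0.9 = 0.6782
  age 4: 0.58927 × 0.6 = 0.3536
R₀ = 0.0000 + 0.6782 + 0.3536 = 1.0317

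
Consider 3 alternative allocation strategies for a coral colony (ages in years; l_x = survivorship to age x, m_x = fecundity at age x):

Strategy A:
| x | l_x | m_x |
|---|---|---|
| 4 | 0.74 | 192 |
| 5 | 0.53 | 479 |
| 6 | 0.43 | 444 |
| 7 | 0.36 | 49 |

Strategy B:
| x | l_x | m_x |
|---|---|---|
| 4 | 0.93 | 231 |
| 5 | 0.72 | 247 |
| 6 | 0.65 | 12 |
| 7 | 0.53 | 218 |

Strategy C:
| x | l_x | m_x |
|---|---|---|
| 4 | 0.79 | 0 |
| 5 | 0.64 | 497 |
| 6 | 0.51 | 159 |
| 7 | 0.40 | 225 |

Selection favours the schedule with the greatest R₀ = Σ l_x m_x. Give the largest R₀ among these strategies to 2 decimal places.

604.51

Strategy A: R₀ = 0.74×192 + 0.53×479 + 0.43×444 + 0.36×49 = 604.5100
Strategy B: R₀ = 0.93×231 + 0.72×247 + 0.65×12 + 0.53×218 = 516.0100
Strategy C: R₀ = 0.79×0 + 0.64×497 + 0.51×159 + 0.40×225 = 489.1700
Highest R₀: strategy A with 604.5100.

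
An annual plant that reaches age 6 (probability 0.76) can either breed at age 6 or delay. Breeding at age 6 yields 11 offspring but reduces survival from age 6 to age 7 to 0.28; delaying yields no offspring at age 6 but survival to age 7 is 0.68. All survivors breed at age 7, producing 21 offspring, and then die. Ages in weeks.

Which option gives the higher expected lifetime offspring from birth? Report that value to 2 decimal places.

breed at age 6: R₀ = 0.76 × (11 + 0.28 × 21) = 0.76 × 16.8800 = 12.8288
delay to age 7: R₀ = 0.76 × (0.68 × 21) = 0.76 × 14.2800 = 10.8528
Higher: breed at age 6 (12.8288).

12.83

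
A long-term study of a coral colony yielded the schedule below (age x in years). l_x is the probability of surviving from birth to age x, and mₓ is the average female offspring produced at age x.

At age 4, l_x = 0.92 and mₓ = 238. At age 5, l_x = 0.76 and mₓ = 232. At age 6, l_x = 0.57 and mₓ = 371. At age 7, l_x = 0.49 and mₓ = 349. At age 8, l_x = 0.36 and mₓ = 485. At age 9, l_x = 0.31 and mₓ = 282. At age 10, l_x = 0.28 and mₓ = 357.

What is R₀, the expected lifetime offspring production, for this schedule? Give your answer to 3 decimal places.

R₀ = Σ l_x mₓ:
  age 4: 0.92 × 238 = 218.9600
  age 5: 0.76 × 232 = 176.3200
  age 6: 0.57 × 371 = 211.4700
  age 7: 0.49 × 349 = 171.0100
  age 8: 0.36 × 485 = 174.6000
  age 9: 0.31 × 282 = 87.4200
  age 10: 0.28 × 357 = 99.9600
R₀ = 218.9600 + 176.3200 + 211.4700 + 171.0100 + 174.6000 + 87.4200 + 99.9600 = 1139.7400

1139.740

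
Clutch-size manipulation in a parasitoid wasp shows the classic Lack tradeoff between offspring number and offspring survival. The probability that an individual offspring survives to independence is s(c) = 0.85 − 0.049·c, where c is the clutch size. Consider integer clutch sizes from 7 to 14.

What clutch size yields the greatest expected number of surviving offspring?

9

Expected surviving offspring = c × s(c):
  c=7: 7 × 0.507 = 3.549
  c=8: 8 × 0.458 = 3.664
  c=9: 9 × 0.409 = 3.681
  c=10: 10 × 0.360 = 3.600
  c=11: 11 × 0.311 = 3.421
  c=12: 12 × 0.262 = 3.144
  c=13: 13 × 0.213 = 2.769
  c=14: 14 × 0.164 = 2.296
Maximum at c = 9 (3.681 surviving offspring).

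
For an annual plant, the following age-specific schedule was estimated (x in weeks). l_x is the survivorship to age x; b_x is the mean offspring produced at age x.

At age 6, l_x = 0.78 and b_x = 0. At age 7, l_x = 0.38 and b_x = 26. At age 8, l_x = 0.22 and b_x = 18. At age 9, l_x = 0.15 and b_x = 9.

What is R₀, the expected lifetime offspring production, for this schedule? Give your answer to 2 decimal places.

R₀ = Σ l_x b_x:
  age 6: 0.78 × 0 = 0.0000
  age 7: 0.38 × 26 = 9.8800
  age 8: 0.22 × 18 = 3.9600
  age 9: 0.15 × 9 = 1.3500
R₀ = 0.0000 + 9.8800 + 3.9600 + 1.3500 = 15.1900

15.19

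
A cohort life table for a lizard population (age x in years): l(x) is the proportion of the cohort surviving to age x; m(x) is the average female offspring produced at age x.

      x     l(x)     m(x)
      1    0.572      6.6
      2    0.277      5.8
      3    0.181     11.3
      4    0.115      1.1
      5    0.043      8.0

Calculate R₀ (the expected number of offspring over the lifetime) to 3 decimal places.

R₀ = Σ l(x) m(x):
  age 1: 0.572 × 6.6 = 3.7752
  age 2: 0.277 × 5.8 = 1.6066
  age 3: 0.181 × 11.3 = 2.0453
  age 4: 0.115 × 1.1 = 0.1265
  age 5: 0.043 × 8.0 = 0.3440
R₀ = 3.7752 + 1.6066 + 2.0453 + 0.1265 + 0.3440 = 7.8976

7.898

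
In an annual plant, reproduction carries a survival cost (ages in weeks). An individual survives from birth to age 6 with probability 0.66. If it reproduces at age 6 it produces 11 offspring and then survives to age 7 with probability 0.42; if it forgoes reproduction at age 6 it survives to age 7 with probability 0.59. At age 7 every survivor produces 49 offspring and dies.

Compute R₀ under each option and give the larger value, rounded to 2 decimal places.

20.84

breed at age 6: R₀ = 0.66 × (11 + 0.42 × 49) = 0.66 × 31.5800 = 20.8428
delay to age 7: R₀ = 0.66 × (0.59 × 49) = 0.66 × 28.9100 = 19.0806
Higher: breed at age 6 (20.8428).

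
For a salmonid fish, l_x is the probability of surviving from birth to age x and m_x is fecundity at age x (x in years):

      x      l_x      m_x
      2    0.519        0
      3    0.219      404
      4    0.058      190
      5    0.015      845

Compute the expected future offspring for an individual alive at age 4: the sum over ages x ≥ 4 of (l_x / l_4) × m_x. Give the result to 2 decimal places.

408.53

l_4 = 0.058. Conditional survival from age 4 to x is l_x / l_4.
  x=4: (0.058/0.058) × 190 = 190.0000
  x=5: (0.015/0.058) × 845 = 218.5345
Sum = 190.0000 + 218.5345 = 408.5345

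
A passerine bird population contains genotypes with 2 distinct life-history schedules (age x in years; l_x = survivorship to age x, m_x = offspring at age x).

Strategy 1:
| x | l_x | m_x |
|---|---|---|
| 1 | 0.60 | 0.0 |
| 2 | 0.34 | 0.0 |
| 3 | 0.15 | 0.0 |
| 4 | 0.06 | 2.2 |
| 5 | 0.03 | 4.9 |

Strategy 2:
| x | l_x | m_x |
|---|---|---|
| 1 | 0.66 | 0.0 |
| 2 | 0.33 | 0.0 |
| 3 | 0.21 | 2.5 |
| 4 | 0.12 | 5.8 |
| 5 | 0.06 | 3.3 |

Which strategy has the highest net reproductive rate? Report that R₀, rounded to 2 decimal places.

Strategy 1: R₀ = 0.60×0.0 + 0.34×0.0 + 0.15×0.0 + 0.06×2.2 + 0.03×4.9 = 0.2790
Strategy 2: R₀ = 0.66×0.0 + 0.33×0.0 + 0.21×2.5 + 0.12×5.8 + 0.06×3.3 = 1.4190
Highest R₀: strategy 2 with 1.4190.

1.42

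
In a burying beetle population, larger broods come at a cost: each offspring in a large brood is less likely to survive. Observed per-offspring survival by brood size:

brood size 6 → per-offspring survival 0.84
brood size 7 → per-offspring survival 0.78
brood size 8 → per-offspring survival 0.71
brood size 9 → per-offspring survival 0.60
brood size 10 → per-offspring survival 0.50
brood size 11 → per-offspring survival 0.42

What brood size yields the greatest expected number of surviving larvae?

8

Expected surviving larvae = c × s(c):
  c=6: 6 × 0.84 = 5.040
  c=7: 7 × 0.78 = 5.460
  c=8: 8 × 0.71 = 5.680
  c=9: 9 × 0.60 = 5.400
  c=10: 10 × 0.50 = 5.000
  c=11: 11 × 0.42 = 4.620
Maximum at c = 8 (5.680 surviving larvae).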